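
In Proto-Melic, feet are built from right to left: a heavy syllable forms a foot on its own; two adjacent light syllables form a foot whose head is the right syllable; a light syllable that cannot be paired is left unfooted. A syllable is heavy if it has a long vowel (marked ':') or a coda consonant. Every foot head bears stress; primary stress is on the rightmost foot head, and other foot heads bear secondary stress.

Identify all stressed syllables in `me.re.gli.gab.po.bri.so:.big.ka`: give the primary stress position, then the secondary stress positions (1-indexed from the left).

primary 8, secondary 3, 4, 6, 7

Weights: 1 me L, 2 re L, 3 gli L, 4 gab H, 5 po L, 6 bri L, 7 so: H, 8 big H, 9 ka L.
Parse right to left (heavy = foot alone; LL = one foot; stranded L unfooted): me (re.ˈgli) (ˈgab) (po.ˈbri) (ˈso:) (ˈbig) ka.
Foot heads: 3, 4, 6, 7, 8.
Primary stress on the rightmost head = syllable 8.
Secondary stress on 3, 4, 6, 7: me.re.ˌgli.ˌgab.po.ˌbri.ˌso:.ˈbig.ka.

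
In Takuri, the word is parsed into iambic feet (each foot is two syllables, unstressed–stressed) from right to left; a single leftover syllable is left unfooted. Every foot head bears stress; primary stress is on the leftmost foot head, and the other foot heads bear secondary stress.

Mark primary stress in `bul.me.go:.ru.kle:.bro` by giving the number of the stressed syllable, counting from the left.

2

Parse right to left into iambic (σˈσ) feet: (bul.ˈme) (go:.ˈru) (kle:.ˈbro).
Foot heads (stressed positions): 2, 4, 6.
End Rule Leftmost: primary stress on the leftmost head = syllable 2.
Primary stress: syllable 2 → bul.ˈme.go:.ru.kle:.bro.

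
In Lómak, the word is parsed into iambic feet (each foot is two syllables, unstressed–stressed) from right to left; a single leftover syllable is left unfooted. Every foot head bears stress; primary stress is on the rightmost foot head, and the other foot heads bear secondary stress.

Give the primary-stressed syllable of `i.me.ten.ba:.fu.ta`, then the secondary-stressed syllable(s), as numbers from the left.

primary 6, secondary 2, 4

Parse right to left into iambic (σˈσ) feet: (i.ˈme) (ten.ˈba:) (fu.ˈta).
Foot heads (stressed positions): 2, 4, 6.
End Rule Rightmost: primary stress on the rightmost head = syllable 6.
Secondary stress on 2, 4: i.ˌme.ten.ˌba:.fu.ˈta.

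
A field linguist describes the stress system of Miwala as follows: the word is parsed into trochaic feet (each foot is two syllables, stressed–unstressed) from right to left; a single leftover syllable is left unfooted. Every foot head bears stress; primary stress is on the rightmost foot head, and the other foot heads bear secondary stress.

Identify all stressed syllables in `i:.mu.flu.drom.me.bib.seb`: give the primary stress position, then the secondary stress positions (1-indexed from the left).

Parse right to left into trochaic (ˈσσ) feet: i: (ˈmu.flu) (ˈdrom.me) (ˈbib.seb). Syllable 1 is left unfooted.
Foot heads (stressed positions): 2, 4, 6.
End Rule Rightmost: primary stress on the rightmost head = syllable 6.
Secondary stress on 2, 4: i:.ˌmu.flu.ˌdrom.me.ˈbib.seb.

primary 6, secondary 2, 4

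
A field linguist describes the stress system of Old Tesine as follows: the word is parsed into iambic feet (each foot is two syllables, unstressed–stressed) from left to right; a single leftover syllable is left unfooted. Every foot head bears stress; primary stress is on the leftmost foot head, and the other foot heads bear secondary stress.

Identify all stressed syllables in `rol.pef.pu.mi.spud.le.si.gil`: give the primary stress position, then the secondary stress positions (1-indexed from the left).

Parse left to right into iambic (σˈσ) feet: (rol.ˈpef) (pu.ˈmi) (spud.ˈle) (si.ˈgil).
Foot heads (stressed positions): 2, 4, 6, 8.
End Rule Leftmost: primary stress on the leftmost head = syllable 2.
Secondary stress on 4, 6, 8: rol.ˈpef.pu.ˌmi.spud.ˌle.si.ˌgil.

primary 2, secondary 4, 6, 8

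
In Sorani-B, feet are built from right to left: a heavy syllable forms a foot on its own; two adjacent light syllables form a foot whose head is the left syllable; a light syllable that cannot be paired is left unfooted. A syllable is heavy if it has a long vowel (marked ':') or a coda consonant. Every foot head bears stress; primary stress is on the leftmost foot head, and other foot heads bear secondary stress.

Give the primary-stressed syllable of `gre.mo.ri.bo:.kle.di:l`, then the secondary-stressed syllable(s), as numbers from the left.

Weights: 1 gre L, 2 mo L, 3 ri L, 4 bo: H, 5 kle L, 6 di:l H.
Parse right to left (heavy = foot alone; LL = one foot; stranded L unfooted): gre (ˈmo.ri) (ˈbo:) kle (ˈdi:l).
Foot heads: 2, 4, 6.
Primary stress on the leftmost head = syllable 2.
Secondary stress on 4, 6: gre.ˈmo.ri.ˌbo:.kle.ˌdi:l.

primary 2, secondary 4, 6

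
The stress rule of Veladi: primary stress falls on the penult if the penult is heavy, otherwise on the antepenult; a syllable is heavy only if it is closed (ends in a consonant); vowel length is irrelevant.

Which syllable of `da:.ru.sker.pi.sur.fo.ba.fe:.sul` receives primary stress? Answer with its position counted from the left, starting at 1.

7

Weights: 7 ba L, 8 fe: L, 9 sul H.
The penult (syllable 8, fe:) is light, so stress falls on the antepenult (syllable 7, ba).
Primary stress: syllable 7 → da:.ru.sker.pi.sur.fo.ˈba.fe:.sul.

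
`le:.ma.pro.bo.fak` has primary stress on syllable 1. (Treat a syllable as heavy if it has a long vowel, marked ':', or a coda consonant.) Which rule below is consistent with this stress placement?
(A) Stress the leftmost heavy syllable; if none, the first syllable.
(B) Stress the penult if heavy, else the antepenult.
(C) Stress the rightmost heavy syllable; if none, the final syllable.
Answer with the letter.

A

Rule A → syllable 1 ✓.
Rule B → syllable 3 (observed: 1).
Rule C → syllable 5 (observed: 1).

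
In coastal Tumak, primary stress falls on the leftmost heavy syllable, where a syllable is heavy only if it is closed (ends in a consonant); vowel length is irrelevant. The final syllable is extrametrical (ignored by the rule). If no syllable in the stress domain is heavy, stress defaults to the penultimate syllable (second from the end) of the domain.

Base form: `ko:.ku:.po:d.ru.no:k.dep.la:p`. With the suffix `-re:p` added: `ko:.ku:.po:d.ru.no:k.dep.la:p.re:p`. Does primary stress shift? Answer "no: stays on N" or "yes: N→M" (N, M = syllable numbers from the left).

Base `ko:.ku:.po:d.ru.no:k.dep.la:p` (7 syllables):
  The final syllable (7, la:p) is extrametrical; the stress domain is syllables 1–6.
  Weights: 1 ko: L, 2 ku: L, 3 po:d H, 4 ru L, 5 no:k H, 6 dep H.
  Heavy syllables in the domain: 3, 5, 6. The leftmost is syllable 3 (po:d).
  → primary stress on syllable 3.
Suffixed `ko:.ku:.po:d.ru.no:k.dep.la:p.re:p` (8 syllables):
  The final syllable (8, re:p) is extrametrical; the stress domain is syllables 1–7.
  Weights: 1 ko: L, 2 ku: L, 3 po:d H, 4 ru L, 5 no:k H, 6 dep H, 7 la:p H.
  Heavy syllables in the domain: 3, 5, 6, 7. The leftmost is syllable 3 (po:d).
  → primary stress on syllable 3.

no: stays on 3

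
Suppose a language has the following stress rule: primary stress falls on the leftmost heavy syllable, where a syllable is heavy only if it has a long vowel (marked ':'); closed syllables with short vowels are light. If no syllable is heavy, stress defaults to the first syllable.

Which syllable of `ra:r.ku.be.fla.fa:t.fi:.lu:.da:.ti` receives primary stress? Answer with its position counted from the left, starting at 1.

1

Weights: 1 ra:r H, 2 ku L, 3 be L, 4 fla L, 5 fa:t H, 6 fi: H, 7 lu: H, 8 da: H, 9 ti L.
Heavy syllables in the domain: 1, 5, 6, 7, 8. The leftmost is syllable 1 (ra:r).
Primary stress: syllable 1 → ˈra:r.ku.be.fla.fa:t.fi:.lu:.da:.ti.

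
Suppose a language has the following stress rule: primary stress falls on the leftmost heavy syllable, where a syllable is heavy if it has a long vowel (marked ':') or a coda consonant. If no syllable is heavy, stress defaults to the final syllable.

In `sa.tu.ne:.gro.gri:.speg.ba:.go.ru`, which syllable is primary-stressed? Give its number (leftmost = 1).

3

Weights: 1 sa L, 2 tu L, 3 ne: H, 4 gro L, 5 gri: H, 6 speg H, 7 ba: H, 8 go L, 9 ru L.
Heavy syllables in the domain: 3, 5, 6, 7. The leftmost is syllable 3 (ne:).
Primary stress: syllable 3 → sa.tu.ˈne:.gro.gri:.speg.ba:.go.ru.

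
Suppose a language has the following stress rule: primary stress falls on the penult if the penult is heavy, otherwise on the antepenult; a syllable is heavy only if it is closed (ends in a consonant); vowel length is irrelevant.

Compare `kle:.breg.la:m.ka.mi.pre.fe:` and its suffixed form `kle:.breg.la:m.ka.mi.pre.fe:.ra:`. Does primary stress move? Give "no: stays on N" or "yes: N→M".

Base `kle:.breg.la:m.ka.mi.pre.fe:` (7 syllables):
  Weights: 5 mi L, 6 pre L, 7 fe: L.
  The penult (syllable 6, pre) is light, so stress falls on the antepenult (syllable 5, mi).
  → primary stress on syllable 5.
Suffixed `kle:.breg.la:m.ka.mi.pre.fe:.ra:` (8 syllables):
  Weights: 6 pre L, 7 fe: L, 8 ra: L.
  The penult (syllable 7, fe:) is light, so stress falls on the antepenult (syllable 6, pre).
  → primary stress on syllable 6.

yes: 5→6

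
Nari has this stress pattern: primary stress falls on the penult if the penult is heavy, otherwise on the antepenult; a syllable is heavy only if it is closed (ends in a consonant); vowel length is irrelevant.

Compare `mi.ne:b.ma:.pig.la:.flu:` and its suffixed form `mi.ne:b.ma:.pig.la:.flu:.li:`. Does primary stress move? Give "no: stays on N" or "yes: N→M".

yes: 4→5

Base `mi.ne:b.ma:.pig.la:.flu:` (6 syllables):
  Weights: 4 pig H, 5 la: L, 6 flu: L.
  The penult (syllable 5, la:) is light, so stress falls on the antepenult (syllable 4, pig).
  → primary stress on syllable 4.
Suffixed `mi.ne:b.ma:.pig.la:.flu:.li:` (7 syllables):
  Weights: 5 la: L, 6 flu: L, 7 li: L.
  The penult (syllable 6, flu:) is light, so stress falls on the antepenult (syllable 5, la:).
  → primary stress on syllable 5.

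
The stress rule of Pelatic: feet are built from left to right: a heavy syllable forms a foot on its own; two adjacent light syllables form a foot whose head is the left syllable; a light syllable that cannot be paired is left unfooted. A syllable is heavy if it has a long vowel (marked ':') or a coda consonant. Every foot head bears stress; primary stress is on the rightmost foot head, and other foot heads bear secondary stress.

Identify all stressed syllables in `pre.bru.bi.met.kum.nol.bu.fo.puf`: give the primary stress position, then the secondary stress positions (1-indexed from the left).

primary 9, secondary 1, 4, 5, 6, 7

Weights: 1 pre L, 2 bru L, 3 bi L, 4 met H, 5 kum H, 6 nol H, 7 bu L, 8 fo L, 9 puf H.
Parse left to right (heavy = foot alone; LL = one foot; stranded L unfooted): (ˈpre.bru) bi (ˈmet) (ˈkum) (ˈnol) (ˈbu.fo) (ˈpuf).
Foot heads: 1, 4, 5, 6, 7, 9.
Primary stress on the rightmost head = syllable 9.
Secondary stress on 1, 4, 5, 6, 7: ˌpre.bru.bi.ˌmet.ˌkum.ˌnol.ˌbu.fo.ˈpuf.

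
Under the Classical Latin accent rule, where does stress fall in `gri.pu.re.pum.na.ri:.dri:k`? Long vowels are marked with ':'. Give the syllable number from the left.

6

Classical Latin: stress the penult if heavy (long vowel or closed), else the antepenult.
Weights: 5 na L, 6 ri: H, 7 dri:k H.
The penult (syllable 6, ri:) is heavy, so it takes stress.
Stress on syllable 6: gri.pu.re.pum.na.ˈri:.dri:k.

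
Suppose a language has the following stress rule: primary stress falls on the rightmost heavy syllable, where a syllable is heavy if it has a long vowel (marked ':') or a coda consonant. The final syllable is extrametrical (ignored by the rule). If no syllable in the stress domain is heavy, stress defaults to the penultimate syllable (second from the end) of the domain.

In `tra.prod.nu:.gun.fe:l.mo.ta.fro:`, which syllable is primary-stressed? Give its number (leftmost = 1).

5

The final syllable (8, fro:) is extrametrical; the stress domain is syllables 1–7.
Weights: 1 tra L, 2 prod H, 3 nu: H, 4 gun H, 5 fe:l H, 6 mo L, 7 ta L.
Heavy syllables in the domain: 2, 3, 4, 5. The rightmost is syllable 5 (fe:l).
Primary stress: syllable 5 → tra.prod.nu:.gun.ˈfe:l.mo.ta.fro:.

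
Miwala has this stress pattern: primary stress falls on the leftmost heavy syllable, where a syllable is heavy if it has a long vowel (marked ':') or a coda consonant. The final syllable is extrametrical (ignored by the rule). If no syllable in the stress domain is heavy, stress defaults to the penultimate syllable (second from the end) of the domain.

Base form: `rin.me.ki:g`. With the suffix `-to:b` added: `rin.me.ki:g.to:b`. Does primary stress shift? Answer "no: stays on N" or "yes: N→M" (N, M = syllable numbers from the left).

no: stays on 1

Base `rin.me.ki:g` (3 syllables):
  The final syllable (3, ki:g) is extrametrical; the stress domain is syllables 1–2.
  Weights: 1 rin H, 2 me L.
  Heavy syllables in the domain: 1. The leftmost is syllable 1 (rin).
  → primary stress on syllable 1.
Suffixed `rin.me.ki:g.to:b` (4 syllables):
  The final syllable (4, to:b) is extrametrical; the stress domain is syllables 1–3.
  Weights: 1 rin H, 2 me L, 3 ki:g H.
  Heavy syllables in the domain: 1, 3. The leftmost is syllable 1 (rin).
  → primary stress on syllable 1.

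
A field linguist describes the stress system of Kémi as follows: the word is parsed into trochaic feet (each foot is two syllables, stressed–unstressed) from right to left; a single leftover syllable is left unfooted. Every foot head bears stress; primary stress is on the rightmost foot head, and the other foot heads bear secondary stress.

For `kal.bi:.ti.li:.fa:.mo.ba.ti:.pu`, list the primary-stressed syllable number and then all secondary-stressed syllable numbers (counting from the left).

primary 8, secondary 2, 4, 6

Parse right to left into trochaic (ˈσσ) feet: kal (ˈbi:.ti) (ˈli:.fa:) (ˈmo.ba) (ˈti:.pu). Syllable 1 is left unfooted.
Foot heads (stressed positions): 2, 4, 6, 8.
End Rule Rightmost: primary stress on the rightmost head = syllable 8.
Secondary stress on 2, 4, 6: kal.ˌbi:.ti.ˌli:.fa:.ˌmo.ba.ˈti:.pu.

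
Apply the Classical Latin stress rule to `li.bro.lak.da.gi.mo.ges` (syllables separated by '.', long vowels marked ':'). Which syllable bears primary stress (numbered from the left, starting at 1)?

5

Classical Latin: stress the penult if heavy (long vowel or closed), else the antepenult.
Weights: 5 gi L, 6 mo L, 7 ges H.
The penult (syllable 6, mo) is light, so stress falls on the antepenult (syllable 5, gi).
Stress on syllable 5: li.bro.lak.da.ˈgi.mo.ges.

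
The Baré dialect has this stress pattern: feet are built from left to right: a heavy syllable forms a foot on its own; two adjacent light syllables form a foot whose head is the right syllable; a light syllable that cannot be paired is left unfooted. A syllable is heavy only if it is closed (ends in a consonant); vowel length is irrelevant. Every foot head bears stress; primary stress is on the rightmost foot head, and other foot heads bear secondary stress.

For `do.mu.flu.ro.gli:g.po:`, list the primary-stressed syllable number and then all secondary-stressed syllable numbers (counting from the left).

primary 5, secondary 2, 4

Weights: 1 do L, 2 mu L, 3 flu L, 4 ro L, 5 gli:g H, 6 po: L.
Parse left to right (heavy = foot alone; LL = one foot; stranded L unfooted): (do.ˈmu) (flu.ˈro) (ˈgli:g) po:.
Foot heads: 2, 4, 5.
Primary stress on the rightmost head = syllable 5.
Secondary stress on 2, 4: do.ˌmu.flu.ˌro.ˈgli:g.po:.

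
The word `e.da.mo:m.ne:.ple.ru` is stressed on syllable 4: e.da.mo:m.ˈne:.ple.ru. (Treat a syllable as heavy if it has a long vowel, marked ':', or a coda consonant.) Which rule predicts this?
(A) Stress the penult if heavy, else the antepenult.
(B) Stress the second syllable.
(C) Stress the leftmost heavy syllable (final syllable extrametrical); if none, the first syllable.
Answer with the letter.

Rule A → syllable 4 ✓.
Rule B → syllable 2 (observed: 4).
Rule C → syllable 3 (observed: 4).

A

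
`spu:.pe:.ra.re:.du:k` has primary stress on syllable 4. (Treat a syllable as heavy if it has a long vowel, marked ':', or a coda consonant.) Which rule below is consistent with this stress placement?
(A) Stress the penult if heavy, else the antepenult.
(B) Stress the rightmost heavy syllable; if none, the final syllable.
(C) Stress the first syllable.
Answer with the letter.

A

Rule A → syllable 4 ✓.
Rule B → syllable 5 (observed: 4).
Rule C → syllable 1 (observed: 4).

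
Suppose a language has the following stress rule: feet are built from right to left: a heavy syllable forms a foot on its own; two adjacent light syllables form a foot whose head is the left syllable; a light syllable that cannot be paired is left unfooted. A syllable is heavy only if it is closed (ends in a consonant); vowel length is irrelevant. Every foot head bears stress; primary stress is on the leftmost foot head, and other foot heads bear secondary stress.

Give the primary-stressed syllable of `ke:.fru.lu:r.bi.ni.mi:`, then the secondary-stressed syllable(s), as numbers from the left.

primary 1, secondary 3, 5

Weights: 1 ke: L, 2 fru L, 3 lu:r H, 4 bi L, 5 ni L, 6 mi: L.
Parse right to left (heavy = foot alone; LL = one foot; stranded L unfooted): (ˈke:.fru) (ˈlu:r) bi (ˈni.mi:).
Foot heads: 1, 3, 5.
Primary stress on the leftmost head = syllable 1.
Secondary stress on 3, 5: ˈke:.fru.ˌlu:r.bi.ˌni.mi:.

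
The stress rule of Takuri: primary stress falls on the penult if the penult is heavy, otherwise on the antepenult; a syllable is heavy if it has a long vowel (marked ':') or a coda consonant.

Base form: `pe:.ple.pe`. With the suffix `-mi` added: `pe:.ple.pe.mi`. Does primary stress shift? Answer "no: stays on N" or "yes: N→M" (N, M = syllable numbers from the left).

yes: 1→2

Base `pe:.ple.pe` (3 syllables):
  Weights: 1 pe: H, 2 ple L, 3 pe L.
  The penult (syllable 2, ple) is light, so stress falls on the antepenult (syllable 1, pe:).
  → primary stress on syllable 1.
Suffixed `pe:.ple.pe.mi` (4 syllables):
  Weights: 2 ple L, 3 pe L, 4 mi L.
  The penult (syllable 3, pe) is light, so stress falls on the antepenult (syllable 2, ple).
  → primary stress on syllable 2.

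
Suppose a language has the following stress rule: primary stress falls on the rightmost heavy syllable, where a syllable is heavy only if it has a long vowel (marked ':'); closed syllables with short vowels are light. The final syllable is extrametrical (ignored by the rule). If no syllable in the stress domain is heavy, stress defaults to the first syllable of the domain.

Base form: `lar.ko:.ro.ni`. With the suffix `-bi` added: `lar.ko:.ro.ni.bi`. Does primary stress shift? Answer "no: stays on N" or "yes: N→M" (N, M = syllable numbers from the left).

Base `lar.ko:.ro.ni` (4 syllables):
  The final syllable (4, ni) is extrametrical; the stress domain is syllables 1–3.
  Weights: 1 lar L, 2 ko: H, 3 ro L.
  Heavy syllables in the domain: 2. The rightmost is syllable 2 (ko:).
  → primary stress on syllable 2.
Suffixed `lar.ko:.ro.ni.bi` (5 syllables):
  The final syllable (5, bi) is extrametrical; the stress domain is syllables 1–4.
  Weights: 1 lar L, 2 ko: H, 3 ro L, 4 ni L.
  Heavy syllables in the domain: 2. The rightmost is syllable 2 (ko:).
  → primary stress on syllable 2.

no: stays on 2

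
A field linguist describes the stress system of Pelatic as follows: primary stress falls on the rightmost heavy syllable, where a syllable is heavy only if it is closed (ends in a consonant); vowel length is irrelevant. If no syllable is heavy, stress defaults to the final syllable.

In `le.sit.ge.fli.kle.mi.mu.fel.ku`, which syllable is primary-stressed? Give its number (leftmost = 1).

8

Weights: 1 le L, 2 sit H, 3 ge L, 4 fli L, 5 kle L, 6 mi L, 7 mu L, 8 fel H, 9 ku L.
Heavy syllables in the domain: 2, 8. The rightmost is syllable 8 (fel).
Primary stress: syllable 8 → le.sit.ge.fli.kle.mi.mu.ˈfel.ku.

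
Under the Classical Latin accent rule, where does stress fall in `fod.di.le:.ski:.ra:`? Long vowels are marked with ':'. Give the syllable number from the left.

4

Classical Latin: stress the penult if heavy (long vowel or closed), else the antepenult.
Weights: 3 le: H, 4 ski: H, 5 ra: H.
The penult (syllable 4, ski:) is heavy, so it takes stress.
Stress on syllable 4: fod.di.le:.ˈski:.ra:.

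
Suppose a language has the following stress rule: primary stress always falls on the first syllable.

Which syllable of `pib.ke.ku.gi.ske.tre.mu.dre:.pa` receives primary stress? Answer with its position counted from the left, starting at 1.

The word has 9 syllables; the first syllable is syllable 1 (pib).
Primary stress: syllable 1 → ˈpib.ke.ku.gi.ske.tre.mu.dre:.pa.

1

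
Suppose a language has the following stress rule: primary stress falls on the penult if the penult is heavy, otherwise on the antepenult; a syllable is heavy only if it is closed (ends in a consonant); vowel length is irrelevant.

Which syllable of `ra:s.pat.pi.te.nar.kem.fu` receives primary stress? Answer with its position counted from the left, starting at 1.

Weights: 5 nar H, 6 kem H, 7 fu L.
The penult (syllable 6, kem) is heavy, so it takes stress.
Primary stress: syllable 6 → ra:s.pat.pi.te.nar.ˈkem.fu.

6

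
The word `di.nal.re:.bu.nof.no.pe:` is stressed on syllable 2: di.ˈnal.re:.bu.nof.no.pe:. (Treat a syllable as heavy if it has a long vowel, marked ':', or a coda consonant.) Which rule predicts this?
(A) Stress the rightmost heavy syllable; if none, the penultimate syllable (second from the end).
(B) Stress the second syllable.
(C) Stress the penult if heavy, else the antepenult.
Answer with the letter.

B

Rule A → syllable 7 (observed: 2).
Rule B → syllable 2 ✓.
Rule C → syllable 5 (observed: 2).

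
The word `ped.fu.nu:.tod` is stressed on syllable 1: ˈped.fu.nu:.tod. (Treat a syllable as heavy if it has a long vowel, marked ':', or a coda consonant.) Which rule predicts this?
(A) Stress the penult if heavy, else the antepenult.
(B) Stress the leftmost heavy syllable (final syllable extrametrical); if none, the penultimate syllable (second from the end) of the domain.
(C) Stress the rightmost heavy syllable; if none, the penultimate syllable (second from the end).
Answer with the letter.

B

Rule A → syllable 3 (observed: 1).
Rule B → syllable 1 ✓.
Rule C → syllable 4 (observed: 1).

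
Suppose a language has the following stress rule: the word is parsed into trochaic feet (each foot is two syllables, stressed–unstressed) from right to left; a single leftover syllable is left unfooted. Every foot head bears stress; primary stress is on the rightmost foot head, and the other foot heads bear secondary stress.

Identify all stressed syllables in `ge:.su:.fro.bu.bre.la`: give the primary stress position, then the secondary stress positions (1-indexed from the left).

primary 5, secondary 1, 3

Parse right to left into trochaic (ˈσσ) feet: (ˈge:.su:) (ˈfro.bu) (ˈbre.la).
Foot heads (stressed positions): 1, 3, 5.
End Rule Rightmost: primary stress on the rightmost head = syllable 5.
Secondary stress on 1, 3: ˌge:.su:.ˌfro.bu.ˈbre.la.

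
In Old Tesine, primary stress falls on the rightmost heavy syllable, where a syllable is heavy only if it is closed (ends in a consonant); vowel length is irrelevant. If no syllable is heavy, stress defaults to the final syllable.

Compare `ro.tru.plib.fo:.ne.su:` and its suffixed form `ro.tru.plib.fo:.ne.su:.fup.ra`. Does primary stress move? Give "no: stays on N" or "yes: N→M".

Base `ro.tru.plib.fo:.ne.su:` (6 syllables):
  Weights: 1 ro L, 2 tru L, 3 plib H, 4 fo: L, 5 ne L, 6 su: L.
  Heavy syllables in the domain: 3. The rightmost is syllable 3 (plib).
  → primary stress on syllable 3.
Suffixed `ro.tru.plib.fo:.ne.su:.fup.ra` (8 syllables):
  Weights: 1 ro L, 2 tru L, 3 plib H, 4 fo: L, 5 ne L, 6 su: L, 7 fup H, 8 ra L.
  Heavy syllables in the domain: 3, 7. The rightmost is syllable 7 (fup).
  → primary stress on syllable 7.

yes: 3→7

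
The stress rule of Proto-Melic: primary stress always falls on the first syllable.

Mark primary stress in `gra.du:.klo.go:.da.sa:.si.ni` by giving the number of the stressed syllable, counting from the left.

1

The word has 8 syllables; the first syllable is syllable 1 (gra).
Primary stress: syllable 1 → ˈgra.du:.klo.go:.da.sa:.si.ni.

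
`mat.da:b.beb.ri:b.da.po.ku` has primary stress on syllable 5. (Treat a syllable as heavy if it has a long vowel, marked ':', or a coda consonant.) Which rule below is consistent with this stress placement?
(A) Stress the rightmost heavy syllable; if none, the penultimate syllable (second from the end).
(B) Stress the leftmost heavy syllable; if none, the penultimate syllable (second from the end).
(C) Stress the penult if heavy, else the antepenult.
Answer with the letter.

C

Rule A → syllable 4 (observed: 5).
Rule B → syllable 1 (observed: 5).
Rule C → syllable 5 ✓.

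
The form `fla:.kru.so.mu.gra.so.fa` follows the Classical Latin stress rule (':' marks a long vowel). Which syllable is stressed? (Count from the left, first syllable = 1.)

Classical Latin: stress the penult if heavy (long vowel or closed), else the antepenult.
Weights: 5 gra L, 6 so L, 7 fa L.
The penult (syllable 6, so) is light, so stress falls on the antepenult (syllable 5, gra).
Stress on syllable 5: fla:.kru.so.mu.ˈgra.so.fa.

5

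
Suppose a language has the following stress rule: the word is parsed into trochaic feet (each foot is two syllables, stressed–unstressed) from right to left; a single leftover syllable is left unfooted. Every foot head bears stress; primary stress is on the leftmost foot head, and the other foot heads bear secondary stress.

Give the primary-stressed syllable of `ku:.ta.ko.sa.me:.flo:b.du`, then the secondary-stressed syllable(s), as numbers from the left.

Parse right to left into trochaic (ˈσσ) feet: ku: (ˈta.ko) (ˈsa.me:) (ˈflo:b.du). Syllable 1 is left unfooted.
Foot heads (stressed positions): 2, 4, 6.
End Rule Leftmost: primary stress on the leftmost head = syllable 2.
Secondary stress on 4, 6: ku:.ˈta.ko.ˌsa.me:.ˌflo:b.du.

primary 2, secondary 4, 6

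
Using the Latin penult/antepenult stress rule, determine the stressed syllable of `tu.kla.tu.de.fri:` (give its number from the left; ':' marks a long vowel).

3

Classical Latin: stress the penult if heavy (long vowel or closed), else the antepenult.
Weights: 3 tu L, 4 de L, 5 fri: H.
The penult (syllable 4, de) is light, so stress falls on the antepenult (syllable 3, tu).
Stress on syllable 3: tu.kla.ˈtu.de.fri:.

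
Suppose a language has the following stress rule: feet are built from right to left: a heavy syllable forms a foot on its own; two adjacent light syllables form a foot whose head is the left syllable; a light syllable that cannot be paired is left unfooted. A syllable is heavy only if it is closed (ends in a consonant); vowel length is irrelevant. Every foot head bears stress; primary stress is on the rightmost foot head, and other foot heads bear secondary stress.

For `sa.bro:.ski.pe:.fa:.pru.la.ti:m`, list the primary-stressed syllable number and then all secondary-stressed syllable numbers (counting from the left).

Weights: 1 sa L, 2 bro: L, 3 ski L, 4 pe: L, 5 fa: L, 6 pru L, 7 la L, 8 ti:m H.
Parse right to left (heavy = foot alone; LL = one foot; stranded L unfooted): sa (ˈbro:.ski) (ˈpe:.fa:) (ˈpru.la) (ˈti:m).
Foot heads: 2, 4, 6, 8.
Primary stress on the rightmost head = syllable 8.
Secondary stress on 2, 4, 6: sa.ˌbro:.ski.ˌpe:.fa:.ˌpru.la.ˈti:m.

primary 8, secondary 2, 4, 6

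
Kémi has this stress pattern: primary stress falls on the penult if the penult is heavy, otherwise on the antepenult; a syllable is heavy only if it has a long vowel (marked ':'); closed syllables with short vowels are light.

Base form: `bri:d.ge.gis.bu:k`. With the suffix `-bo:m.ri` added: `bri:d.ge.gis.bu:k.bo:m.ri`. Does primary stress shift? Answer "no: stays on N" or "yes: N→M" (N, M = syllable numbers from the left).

Base `bri:d.ge.gis.bu:k` (4 syllables):
  Weights: 2 ge L, 3 gis L, 4 bu:k H.
  The penult (syllable 3, gis) is light, so stress falls on the antepenult (syllable 2, ge).
  → primary stress on syllable 2.
Suffixed `bri:d.ge.gis.bu:k.bo:m.ri` (6 syllables):
  Weights: 4 bu:k H, 5 bo:m H, 6 ri L.
  The penult (syllable 5, bo:m) is heavy, so it takes stress.
  → primary stress on syllable 5.

yes: 2→5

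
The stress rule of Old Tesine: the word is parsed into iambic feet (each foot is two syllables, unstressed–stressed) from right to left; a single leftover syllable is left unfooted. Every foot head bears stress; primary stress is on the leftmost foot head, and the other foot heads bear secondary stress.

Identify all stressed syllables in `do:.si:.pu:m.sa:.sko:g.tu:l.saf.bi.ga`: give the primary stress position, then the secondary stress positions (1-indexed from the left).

primary 3, secondary 5, 7, 9

Parse right to left into iambic (σˈσ) feet: do: (si:.ˈpu:m) (sa:.ˈsko:g) (tu:l.ˈsaf) (bi.ˈga). Syllable 1 is left unfooted.
Foot heads (stressed positions): 3, 5, 7, 9.
End Rule Leftmost: primary stress on the leftmost head = syllable 3.
Secondary stress on 5, 7, 9: do:.si:.ˈpu:m.sa:.ˌsko:g.tu:l.ˌsaf.bi.ˌga.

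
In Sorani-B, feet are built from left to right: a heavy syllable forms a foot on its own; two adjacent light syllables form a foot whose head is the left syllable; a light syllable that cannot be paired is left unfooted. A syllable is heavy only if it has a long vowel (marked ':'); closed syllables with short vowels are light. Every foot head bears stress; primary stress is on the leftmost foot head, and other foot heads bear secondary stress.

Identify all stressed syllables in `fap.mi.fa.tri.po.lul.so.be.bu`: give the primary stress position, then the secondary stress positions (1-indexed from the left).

Weights: 1 fap L, 2 mi L, 3 fa L, 4 tri L, 5 po L, 6 lul L, 7 so L, 8 be L, 9 bu L.
Parse left to right (heavy = foot alone; LL = one foot; stranded L unfooted): (ˈfap.mi) (ˈfa.tri) (ˈpo.lul) (ˈso.be) bu.
Foot heads: 1, 3, 5, 7.
Primary stress on the leftmost head = syllable 1.
Secondary stress on 3, 5, 7: ˈfap.mi.ˌfa.tri.ˌpo.lul.ˌso.be.bu.

primary 1, secondary 3, 5, 7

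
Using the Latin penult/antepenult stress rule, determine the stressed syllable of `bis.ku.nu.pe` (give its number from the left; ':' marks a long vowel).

Classical Latin: stress the penult if heavy (long vowel or closed), else the antepenult.
Weights: 2 ku L, 3 nu L, 4 pe L.
The penult (syllable 3, nu) is light, so stress falls on the antepenult (syllable 2, ku).
Stress on syllable 2: bis.ˈku.nu.pe.

2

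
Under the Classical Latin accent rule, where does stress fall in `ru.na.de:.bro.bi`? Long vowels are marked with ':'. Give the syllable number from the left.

Classical Latin: stress the penult if heavy (long vowel or closed), else the antepenult.
Weights: 3 de: H, 4 bro L, 5 bi L.
The penult (syllable 4, bro) is light, so stress falls on the antepenult (syllable 3, de:).
Stress on syllable 3: ru.na.ˈde:.bro.bi.

3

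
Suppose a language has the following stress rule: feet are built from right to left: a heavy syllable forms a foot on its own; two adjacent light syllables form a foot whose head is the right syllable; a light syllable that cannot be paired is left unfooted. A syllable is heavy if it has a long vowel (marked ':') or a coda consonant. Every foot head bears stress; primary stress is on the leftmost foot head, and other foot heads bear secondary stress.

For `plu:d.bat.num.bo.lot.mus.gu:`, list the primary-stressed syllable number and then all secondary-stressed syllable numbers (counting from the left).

Weights: 1 plu:d H, 2 bat H, 3 num H, 4 bo L, 5 lot H, 6 mus H, 7 gu: H.
Parse right to left (heavy = foot alone; LL = one foot; stranded L unfooted): (ˈplu:d) (ˈbat) (ˈnum) bo (ˈlot) (ˈmus) (ˈgu:).
Foot heads: 1, 2, 3, 5, 6, 7.
Primary stress on the leftmost head = syllable 1.
Secondary stress on 2, 3, 5, 6, 7: ˈplu:d.ˌbat.ˌnum.bo.ˌlot.ˌmus.ˌgu:.

primary 1, secondary 2, 3, 5, 6, 7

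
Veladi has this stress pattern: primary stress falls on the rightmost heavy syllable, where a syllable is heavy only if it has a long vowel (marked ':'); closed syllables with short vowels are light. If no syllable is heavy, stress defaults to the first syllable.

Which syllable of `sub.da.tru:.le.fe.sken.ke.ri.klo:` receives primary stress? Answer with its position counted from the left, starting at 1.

9

Weights: 1 sub L, 2 da L, 3 tru: H, 4 le L, 5 fe L, 6 sken L, 7 ke L, 8 ri L, 9 klo: H.
Heavy syllables in the domain: 3, 9. The rightmost is syllable 9 (klo:).
Primary stress: syllable 9 → sub.da.tru:.le.fe.sken.ke.ri.ˈklo:.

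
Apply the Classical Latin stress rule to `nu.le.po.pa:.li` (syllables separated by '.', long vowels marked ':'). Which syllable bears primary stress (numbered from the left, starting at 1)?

4

Classical Latin: stress the penult if heavy (long vowel or closed), else the antepenult.
Weights: 3 po L, 4 pa: H, 5 li L.
The penult (syllable 4, pa:) is heavy, so it takes stress.
Stress on syllable 4: nu.le.po.ˈpa:.li.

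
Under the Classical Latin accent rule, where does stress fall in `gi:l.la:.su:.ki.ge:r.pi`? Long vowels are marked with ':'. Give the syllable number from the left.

5

Classical Latin: stress the penult if heavy (long vowel or closed), else the antepenult.
Weights: 4 ki L, 5 ge:r H, 6 pi L.
The penult (syllable 5, ge:r) is heavy, so it takes stress.
Stress on syllable 5: gi:l.la:.su:.ki.ˈge:r.pi.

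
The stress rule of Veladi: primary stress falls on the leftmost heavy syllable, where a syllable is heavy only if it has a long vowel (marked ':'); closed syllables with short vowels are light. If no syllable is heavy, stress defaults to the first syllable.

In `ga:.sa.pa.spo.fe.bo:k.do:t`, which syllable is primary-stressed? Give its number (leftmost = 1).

Weights: 1 ga: H, 2 sa L, 3 pa L, 4 spo L, 5 fe L, 6 bo:k H, 7 do:t H.
Heavy syllables in the domain: 1, 6, 7. The leftmost is syllable 1 (ga:).
Primary stress: syllable 1 → ˈga:.sa.pa.spo.fe.bo:k.do:t.

1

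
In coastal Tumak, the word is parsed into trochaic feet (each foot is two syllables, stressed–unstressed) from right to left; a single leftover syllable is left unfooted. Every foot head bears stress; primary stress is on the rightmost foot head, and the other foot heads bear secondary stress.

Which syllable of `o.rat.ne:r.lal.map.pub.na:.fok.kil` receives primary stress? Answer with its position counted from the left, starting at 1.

Parse right to left into trochaic (ˈσσ) feet: o (ˈrat.ne:r) (ˈlal.map) (ˈpub.na:) (ˈfok.kil). Syllable 1 is left unfooted.
Foot heads (stressed positions): 2, 4, 6, 8.
End Rule Rightmost: primary stress on the rightmost head = syllable 8.
Primary stress: syllable 8 → o.rat.ne:r.lal.map.pub.na:.ˈfok.kil.

8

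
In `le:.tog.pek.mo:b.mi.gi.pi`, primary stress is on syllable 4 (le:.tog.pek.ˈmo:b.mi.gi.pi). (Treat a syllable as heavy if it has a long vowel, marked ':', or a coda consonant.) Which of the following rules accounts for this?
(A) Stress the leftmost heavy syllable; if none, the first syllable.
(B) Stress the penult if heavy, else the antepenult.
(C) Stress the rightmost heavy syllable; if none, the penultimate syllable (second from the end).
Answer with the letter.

C

Rule A → syllable 1 (observed: 4).
Rule B → syllable 5 (observed: 4).
Rule C → syllable 4 ✓.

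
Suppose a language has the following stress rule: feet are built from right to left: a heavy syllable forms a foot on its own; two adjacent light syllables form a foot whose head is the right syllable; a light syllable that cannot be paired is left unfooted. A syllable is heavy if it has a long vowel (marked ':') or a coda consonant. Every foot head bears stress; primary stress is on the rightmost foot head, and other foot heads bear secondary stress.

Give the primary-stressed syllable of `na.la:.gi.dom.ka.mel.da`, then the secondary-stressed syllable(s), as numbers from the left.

primary 6, secondary 2, 4

Weights: 1 na L, 2 la: H, 3 gi L, 4 dom H, 5 ka L, 6 mel H, 7 da L.
Parse right to left (heavy = foot alone; LL = one foot; stranded L unfooted): na (ˈla:) gi (ˈdom) ka (ˈmel) da.
Foot heads: 2, 4, 6.
Primary stress on the rightmost head = syllable 6.
Secondary stress on 2, 4: na.ˌla:.gi.ˌdom.ka.ˈmel.da.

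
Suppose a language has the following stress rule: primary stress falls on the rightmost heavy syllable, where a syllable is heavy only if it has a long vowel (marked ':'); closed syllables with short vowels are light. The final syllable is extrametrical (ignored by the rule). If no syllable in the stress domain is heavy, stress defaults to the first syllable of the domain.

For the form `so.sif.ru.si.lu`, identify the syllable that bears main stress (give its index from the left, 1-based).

1

The final syllable (5, lu) is extrametrical; the stress domain is syllables 1–4.
Weights: 1 so L, 2 sif L, 3 ru L, 4 si L.
No heavy syllable in the domain; default to the first syllable of the domain = syllable 1.
Primary stress: syllable 1 → ˈso.sif.ru.si.lu.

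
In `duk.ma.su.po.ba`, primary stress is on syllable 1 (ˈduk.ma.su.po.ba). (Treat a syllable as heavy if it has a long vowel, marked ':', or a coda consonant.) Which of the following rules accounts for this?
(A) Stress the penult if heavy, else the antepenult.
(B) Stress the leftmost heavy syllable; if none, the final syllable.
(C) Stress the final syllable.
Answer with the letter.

B

Rule A → syllable 3 (observed: 1).
Rule B → syllable 1 ✓.
Rule C → syllable 5 (observed: 1).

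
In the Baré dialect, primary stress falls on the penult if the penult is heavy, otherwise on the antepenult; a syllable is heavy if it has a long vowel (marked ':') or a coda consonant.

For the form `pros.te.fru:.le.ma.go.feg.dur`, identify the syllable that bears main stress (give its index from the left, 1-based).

7

Weights: 6 go L, 7 feg H, 8 dur H.
The penult (syllable 7, feg) is heavy, so it takes stress.
Primary stress: syllable 7 → pros.te.fru:.le.ma.go.ˈfeg.dur.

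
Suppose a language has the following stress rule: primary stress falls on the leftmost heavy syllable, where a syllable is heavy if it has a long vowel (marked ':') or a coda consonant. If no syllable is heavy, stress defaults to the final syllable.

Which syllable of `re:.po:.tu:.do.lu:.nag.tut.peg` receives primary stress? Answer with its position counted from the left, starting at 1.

Weights: 1 re: H, 2 po: H, 3 tu: H, 4 do L, 5 lu: H, 6 nag H, 7 tut H, 8 peg H.
Heavy syllables in the domain: 1, 2, 3, 5, 6, 7, 8. The leftmost is syllable 1 (re:).
Primary stress: syllable 1 → ˈre:.po:.tu:.do.lu:.nag.tut.peg.

1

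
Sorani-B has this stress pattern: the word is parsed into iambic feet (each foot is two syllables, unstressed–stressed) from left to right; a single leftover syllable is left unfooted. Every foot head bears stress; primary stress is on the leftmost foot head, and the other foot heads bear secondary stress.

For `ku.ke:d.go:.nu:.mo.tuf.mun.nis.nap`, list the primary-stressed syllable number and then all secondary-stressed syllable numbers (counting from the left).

primary 2, secondary 4, 6, 8

Parse left to right into iambic (σˈσ) feet: (ku.ˈke:d) (go:.ˈnu:) (mo.ˈtuf) (mun.ˈnis) nap. Syllable 9 is left unfooted.
Foot heads (stressed positions): 2, 4, 6, 8.
End Rule Leftmost: primary stress on the leftmost head = syllable 2.
Secondary stress on 4, 6, 8: ku.ˈke:d.go:.ˌnu:.mo.ˌtuf.mun.ˌnis.nap.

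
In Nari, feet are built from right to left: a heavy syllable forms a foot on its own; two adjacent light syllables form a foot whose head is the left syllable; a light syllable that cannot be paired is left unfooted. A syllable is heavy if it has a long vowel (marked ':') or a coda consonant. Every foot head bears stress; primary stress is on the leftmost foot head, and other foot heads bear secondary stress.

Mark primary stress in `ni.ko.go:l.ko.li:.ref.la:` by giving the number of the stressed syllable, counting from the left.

Weights: 1 ni L, 2 ko L, 3 go:l H, 4 ko L, 5 li: H, 6 ref H, 7 la: H.
Parse right to left (heavy = foot alone; LL = one foot; stranded L unfooted): (ˈni.ko) (ˈgo:l) ko (ˈli:) (ˈref) (ˈla:).
Foot heads: 1, 3, 5, 6, 7.
Primary stress on the leftmost head = syllable 1.
Primary stress: syllable 1 → ˈni.ko.go:l.ko.li:.ref.la:.

1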